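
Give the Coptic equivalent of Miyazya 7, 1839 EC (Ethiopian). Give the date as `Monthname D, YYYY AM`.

Parmouti 7, 1563 AM

Julian Day Number of the source date = 2395766.
Converting JDN 2395766 to the Coptic calendar gives 7 Parmouti 1563 AM.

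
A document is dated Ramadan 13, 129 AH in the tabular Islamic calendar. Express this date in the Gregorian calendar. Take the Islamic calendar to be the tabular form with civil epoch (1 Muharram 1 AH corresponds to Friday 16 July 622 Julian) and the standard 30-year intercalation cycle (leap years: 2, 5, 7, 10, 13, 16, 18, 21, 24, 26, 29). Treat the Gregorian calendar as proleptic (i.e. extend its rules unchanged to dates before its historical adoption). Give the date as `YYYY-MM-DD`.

0747-06-01

Both dates share Julian Day Number 1994047; in the Gregorian calendar that is 1 June 747 CE.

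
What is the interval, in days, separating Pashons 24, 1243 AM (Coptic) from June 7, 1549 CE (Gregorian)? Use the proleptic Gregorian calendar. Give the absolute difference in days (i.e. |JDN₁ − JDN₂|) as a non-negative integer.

8045

First date → JDN 2278933; second date → JDN 2286978.
The interval is |2278933 − 2286978| = 8045 days.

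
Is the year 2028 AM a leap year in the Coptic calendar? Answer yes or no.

2028 mod 4 = 0; in the Coptic calendar a year is leap when year mod 4 = 3, so it is a common year.

no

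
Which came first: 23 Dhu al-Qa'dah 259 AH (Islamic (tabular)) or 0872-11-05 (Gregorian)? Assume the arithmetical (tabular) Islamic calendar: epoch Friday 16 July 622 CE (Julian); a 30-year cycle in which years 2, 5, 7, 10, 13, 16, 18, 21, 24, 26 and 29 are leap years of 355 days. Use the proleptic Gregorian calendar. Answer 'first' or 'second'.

second

The two dates have Julian Day Numbers 2040184 and 2039861 respectively.
Since 2039861 < 2040184, the second date comes first.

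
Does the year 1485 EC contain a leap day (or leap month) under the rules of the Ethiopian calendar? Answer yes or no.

no

1485 mod 4 = 1; in the Ethiopian calendar a year is leap when year mod 4 = 3, so it is a common year.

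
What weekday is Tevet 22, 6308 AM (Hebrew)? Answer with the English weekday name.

Equivalently 5 January 2548 Gregorian, JDN 2651702.
Since JDN mod 7 = 4 (0 = Monday), the day is Friday.

Friday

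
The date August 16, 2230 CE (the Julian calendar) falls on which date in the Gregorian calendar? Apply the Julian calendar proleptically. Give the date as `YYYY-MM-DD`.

The Julian–Gregorian offset here is 15 days (Julian trailing).
16 August 2230 Julian + 15 days → 31 August 2230 Gregorian.

2230-08-31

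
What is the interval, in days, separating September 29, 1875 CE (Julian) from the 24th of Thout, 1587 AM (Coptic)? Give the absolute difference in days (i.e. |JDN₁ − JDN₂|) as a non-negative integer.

First date → JDN 2406173; second date → JDN 2404339.
The interval is |2406173 − 2404339| = 1834 days.

1834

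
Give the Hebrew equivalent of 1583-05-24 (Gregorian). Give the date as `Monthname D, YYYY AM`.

Julian Day Number of the source date = 2299382.
Converting JDN 2299382 to the Hebrew calendar gives 3 Sivan 5343 AM.

Sivan 3, 5343 AM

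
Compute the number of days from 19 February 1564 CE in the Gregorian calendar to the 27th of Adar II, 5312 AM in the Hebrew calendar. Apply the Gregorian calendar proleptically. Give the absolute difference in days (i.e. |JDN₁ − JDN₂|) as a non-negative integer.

4340

JDN of the first date = 2292348.
JDN of the second date = 2288008.
|2288008 − 2292348| = 4340.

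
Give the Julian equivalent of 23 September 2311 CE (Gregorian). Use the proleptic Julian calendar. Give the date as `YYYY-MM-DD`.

2311-09-07

The Julian–Gregorian offset here is 16 days (Julian trailing).
23 September 2311 Gregorian − 16 days → 7 September 2311 Julian.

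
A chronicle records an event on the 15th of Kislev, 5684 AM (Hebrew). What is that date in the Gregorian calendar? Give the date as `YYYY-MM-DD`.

Both dates share Julian Day Number 2423747; in the Gregorian calendar that is 23 November 1923 CE.

1923-11-23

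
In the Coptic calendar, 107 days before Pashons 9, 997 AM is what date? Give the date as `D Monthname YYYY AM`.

22 Tobi 997 AM

Counting 107 days back from JDN 2189067 reaches JDN 2188960, which is 22 Tobi 997 AM.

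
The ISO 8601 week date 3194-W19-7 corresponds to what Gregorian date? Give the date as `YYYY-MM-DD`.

ISO week 1 of 3194 is the week containing the first Thursday of 3194.
Week 19, day 7 (Sunday) lands on 3194-05-15.

3194-05-15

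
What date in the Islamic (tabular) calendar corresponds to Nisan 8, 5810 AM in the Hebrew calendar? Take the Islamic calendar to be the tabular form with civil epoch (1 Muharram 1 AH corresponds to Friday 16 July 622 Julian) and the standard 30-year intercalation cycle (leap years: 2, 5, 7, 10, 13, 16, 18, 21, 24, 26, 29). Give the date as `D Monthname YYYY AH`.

The source date corresponds to 31 March 2050 in the Gregorian calendar (JDN 2469897).
That day falls on 8 Rajab 1472 AH in the tabular Islamic calendar.

8 Rajab 1472 AH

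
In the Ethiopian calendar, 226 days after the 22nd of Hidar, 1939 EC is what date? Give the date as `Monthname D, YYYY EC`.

Hamle 8, 1939 EC

Counting 226 days forward from JDN 2432156 reaches JDN 2432382, which is Hamle 8, 1939 EC.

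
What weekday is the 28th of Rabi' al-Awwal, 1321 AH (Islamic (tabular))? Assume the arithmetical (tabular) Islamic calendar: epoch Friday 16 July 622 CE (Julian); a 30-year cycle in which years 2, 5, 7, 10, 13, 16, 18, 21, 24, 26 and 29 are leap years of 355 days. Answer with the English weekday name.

Wednesday

In the Gregorian calendar this is 24 June 1903 (JDN 2416290).
JDN 2416290 mod 7 = 2, and JDN 0 was a Monday, so this is a Wednesday.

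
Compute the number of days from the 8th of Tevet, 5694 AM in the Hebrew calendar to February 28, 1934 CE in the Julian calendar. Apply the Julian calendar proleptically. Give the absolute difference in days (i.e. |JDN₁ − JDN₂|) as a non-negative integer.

JDN of the first date = 2427433.
JDN of the second date = 2427510.
|2427510 − 2427433| = 77.

77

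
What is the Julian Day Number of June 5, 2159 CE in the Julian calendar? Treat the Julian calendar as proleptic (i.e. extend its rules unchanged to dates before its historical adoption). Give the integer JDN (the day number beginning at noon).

2509788

In the Gregorian calendar the same day is 19 June 2159.
JDN 2451545 is 1 January 2000 CE (Gregorian); the target day is +58243 days from there, so JDN = 2509788.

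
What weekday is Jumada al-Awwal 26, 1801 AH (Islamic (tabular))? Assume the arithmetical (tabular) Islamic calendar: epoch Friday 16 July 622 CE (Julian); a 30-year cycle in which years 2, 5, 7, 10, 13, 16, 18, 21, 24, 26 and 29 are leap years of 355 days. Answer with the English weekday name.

Sunday

In the Gregorian calendar this is 4 May 2369 (JDN 2586443).
JDN 2586443 mod 7 = 6, and JDN 0 was a Monday, so this is a Sunday.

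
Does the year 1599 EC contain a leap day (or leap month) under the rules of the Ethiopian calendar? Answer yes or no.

yes

1599 mod 4 = 3; in the Ethiopian calendar a year is leap when year mod 4 = 3, so it is a leap year.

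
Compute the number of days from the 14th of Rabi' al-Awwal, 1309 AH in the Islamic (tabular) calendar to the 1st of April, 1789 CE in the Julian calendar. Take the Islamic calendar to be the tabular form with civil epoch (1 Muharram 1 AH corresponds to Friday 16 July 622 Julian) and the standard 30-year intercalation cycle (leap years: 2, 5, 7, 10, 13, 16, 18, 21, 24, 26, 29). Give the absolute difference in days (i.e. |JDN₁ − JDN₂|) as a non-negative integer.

37443

First date → JDN 2412024; second date → JDN 2374581.
The interval is |2412024 − 2374581| = 37443 days.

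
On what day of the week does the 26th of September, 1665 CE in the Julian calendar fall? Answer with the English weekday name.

This is JDN 2329468 (6 October 1665 Gregorian).
JDN 2329468 mod 7 = 1, and JDN 0 was a Monday, so this is a Tuesday.

Tuesday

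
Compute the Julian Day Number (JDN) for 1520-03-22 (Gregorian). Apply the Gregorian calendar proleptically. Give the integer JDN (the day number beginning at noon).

JDN 2400001 is 17 November 1858 CE (Gregorian), MJD 0; the target day is −123692 days from there, so JDN = 2276309.

2276309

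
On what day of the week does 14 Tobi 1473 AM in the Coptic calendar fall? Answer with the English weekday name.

Thursday

In the Gregorian calendar this is 20 January 1757 (JDN 2362811).
Since JDN mod 7 = 3 (0 = Monday), the day is Thursday.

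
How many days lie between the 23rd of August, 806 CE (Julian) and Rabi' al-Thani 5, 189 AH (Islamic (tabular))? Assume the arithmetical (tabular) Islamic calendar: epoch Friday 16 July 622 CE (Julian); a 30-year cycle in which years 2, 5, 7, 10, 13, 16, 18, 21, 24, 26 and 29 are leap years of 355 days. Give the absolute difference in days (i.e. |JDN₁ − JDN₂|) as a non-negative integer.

First date → JDN 2015684; second date → JDN 2015154.
The interval is |2015684 − 2015154| = 530 days.

530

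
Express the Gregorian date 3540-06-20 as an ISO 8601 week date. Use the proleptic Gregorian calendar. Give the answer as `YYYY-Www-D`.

The weekday is Thursday (ISO weekday 4).
That Thursday belongs to ISO week 25 of ISO year 3540.

3540-W25-4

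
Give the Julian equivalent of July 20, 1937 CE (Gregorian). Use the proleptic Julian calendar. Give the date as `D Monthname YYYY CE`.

7 July 1937 CE

At this point the Julian calendar is 13 days behind the Gregorian.
20 July 1937 Gregorian − 13 days → 7 July 1937 Julian.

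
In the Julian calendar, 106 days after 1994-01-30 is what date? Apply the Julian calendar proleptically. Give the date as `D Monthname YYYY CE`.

The starting date is JDN 2449396; 2449396 + 106 = 2449502.
JDN 2449502 corresponds to 16 May 1994 CE.

16 May 1994 CE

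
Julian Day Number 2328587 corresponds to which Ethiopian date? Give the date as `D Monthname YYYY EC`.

The Gregorian equivalent of JDN 2328587 is 9 May 1663.
In the Ethiopian calendar that day is 4 Ginbot 1655 EC.

4 Ginbot 1655 EC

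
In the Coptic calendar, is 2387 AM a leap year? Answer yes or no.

yes

2387 mod 4 = 3; in the Coptic calendar a year is leap when year mod 4 = 3, so it is a leap year.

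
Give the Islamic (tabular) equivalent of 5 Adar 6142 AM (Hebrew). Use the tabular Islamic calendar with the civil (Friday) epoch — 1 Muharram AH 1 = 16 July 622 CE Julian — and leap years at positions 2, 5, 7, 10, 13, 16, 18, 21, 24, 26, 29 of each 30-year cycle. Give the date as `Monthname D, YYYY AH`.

Sha'ban 4, 1814 AH

The source date corresponds to 19 February 2382 in the Gregorian calendar (JDN 2591117).
That day falls on 4 Sha'ban 1814 AH in the tabular Islamic calendar.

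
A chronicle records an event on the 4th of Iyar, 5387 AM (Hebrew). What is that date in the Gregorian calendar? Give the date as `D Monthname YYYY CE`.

20 April 1627 CE

Both dates share Julian Day Number 2315419; in the Gregorian calendar that is 20 April 1627 CE.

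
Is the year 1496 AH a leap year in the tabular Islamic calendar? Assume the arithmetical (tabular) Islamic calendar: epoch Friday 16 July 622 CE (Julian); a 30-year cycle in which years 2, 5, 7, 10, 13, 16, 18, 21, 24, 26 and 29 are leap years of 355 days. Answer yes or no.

yes

Year 1496 AH is year 26 of its 30-year cycle; leap positions are 2, 5, 7, 10, 13, 16, 18, 21, 24, 26, 29, so it is a leap year (355 days).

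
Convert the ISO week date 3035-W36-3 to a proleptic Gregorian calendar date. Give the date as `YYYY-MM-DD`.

3035-09-02

ISO week 1 of 3035 is the week containing the first Thursday of 3035.
Week 36, day 3 (Wednesday) lands on 3035-09-02.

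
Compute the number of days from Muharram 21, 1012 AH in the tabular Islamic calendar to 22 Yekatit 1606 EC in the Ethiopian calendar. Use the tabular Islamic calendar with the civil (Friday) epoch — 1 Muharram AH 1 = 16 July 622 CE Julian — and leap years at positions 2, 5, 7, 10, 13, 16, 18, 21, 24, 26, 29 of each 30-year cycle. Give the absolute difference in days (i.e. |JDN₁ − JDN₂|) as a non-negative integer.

3893

JDN of the first date = 2306725.
JDN of the second date = 2310618.
|2310618 − 2306725| = 3893.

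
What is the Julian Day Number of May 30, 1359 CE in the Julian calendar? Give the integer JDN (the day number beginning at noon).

2217582

In the proleptic Gregorian calendar the same day is 7 June 1359.
JDN 2400001 is 17 November 1858 CE (Gregorian), MJD 0; the target day is −182419 days from there, so JDN = 2217582.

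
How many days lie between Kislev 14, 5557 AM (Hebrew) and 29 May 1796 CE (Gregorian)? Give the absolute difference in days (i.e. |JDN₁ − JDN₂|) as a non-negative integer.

199

JDN of the first date = 2377384.
JDN of the second date = 2377185.
|2377185 − 2377384| = 199.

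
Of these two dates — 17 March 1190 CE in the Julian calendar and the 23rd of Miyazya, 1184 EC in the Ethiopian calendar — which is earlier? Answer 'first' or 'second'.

The two dates have Julian Day Numbers 2155781 and 2156544 respectively.
Since 2155781 < 2156544, the first date comes first.

first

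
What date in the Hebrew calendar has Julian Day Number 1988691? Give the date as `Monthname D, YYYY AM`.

Tishrei 3, 4493 AM

The proleptic Gregorian equivalent of JDN 1988691 is 1 October 732.
In the Hebrew calendar that day is Tishrei 3, 4493 AM.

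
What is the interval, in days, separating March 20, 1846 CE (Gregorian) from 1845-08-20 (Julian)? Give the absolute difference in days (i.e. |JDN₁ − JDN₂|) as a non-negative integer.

JDN of the first date = 2395376.
JDN of the second date = 2395176.
|2395176 − 2395376| = 200.

200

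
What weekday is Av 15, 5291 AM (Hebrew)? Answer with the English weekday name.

Saturday

This is JDN 2280465 (8 August 1531 Gregorian).
Since JDN mod 7 = 5 (0 = Monday), the day is Saturday.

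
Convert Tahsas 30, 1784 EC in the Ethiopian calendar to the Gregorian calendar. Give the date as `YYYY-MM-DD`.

Julian Day Number of the source date = 2375581.
Converting JDN 2375581 to the Gregorian calendar gives 7 January 1792 CE.

1792-01-07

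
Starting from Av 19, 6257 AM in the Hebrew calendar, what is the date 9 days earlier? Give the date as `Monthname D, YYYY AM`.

Av 10, 6257 AM

The starting date is JDN 2633301; 2633301 − 9 = 2633292.
JDN 2633292 corresponds to Av 10, 6257 AM.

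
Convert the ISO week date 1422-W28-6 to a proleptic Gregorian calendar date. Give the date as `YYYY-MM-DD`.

1422-07-13

ISO week 1 of 1422 is the week containing the first Thursday of 1422.
Week 28, day 6 (Saturday) lands on 1422-07-13.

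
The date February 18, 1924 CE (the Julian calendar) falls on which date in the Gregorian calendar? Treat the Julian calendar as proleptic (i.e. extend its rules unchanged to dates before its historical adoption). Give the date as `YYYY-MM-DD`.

At this point the Julian calendar is 13 days behind the Gregorian.
18 February 1924 Julian + 13 days → 2 March 1924 Gregorian.

1924-03-02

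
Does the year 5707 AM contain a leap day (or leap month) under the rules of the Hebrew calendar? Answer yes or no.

Hebrew year 5707 is year 7 of its 19-year Metonic cycle; leap years are at positions 3, 6, 8, 11, 14, 17, 19, so it is a common year (12 months).

no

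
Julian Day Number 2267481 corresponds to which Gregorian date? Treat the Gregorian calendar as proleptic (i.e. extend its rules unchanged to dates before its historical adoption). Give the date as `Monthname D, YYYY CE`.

January 19, 1496 CE

Counting from JDN 2299161 = 15 Oct 1582 gives an offset of -31680 days.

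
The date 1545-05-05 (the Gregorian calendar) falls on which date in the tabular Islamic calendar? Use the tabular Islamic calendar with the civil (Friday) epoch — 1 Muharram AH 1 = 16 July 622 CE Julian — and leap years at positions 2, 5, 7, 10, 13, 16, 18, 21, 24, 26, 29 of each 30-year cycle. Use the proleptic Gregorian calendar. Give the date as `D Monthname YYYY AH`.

Julian Day Number of the source date = 2285484.
Converting JDN 2285484 to the tabular Islamic calendar gives 12 Safar 952 AH.

12 Safar 952 AH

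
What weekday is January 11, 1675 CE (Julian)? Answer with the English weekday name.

This is JDN 2332862 (21 January 1675 Gregorian).
Since JDN mod 7 = 0 (0 = Monday), the day is Monday.

Monday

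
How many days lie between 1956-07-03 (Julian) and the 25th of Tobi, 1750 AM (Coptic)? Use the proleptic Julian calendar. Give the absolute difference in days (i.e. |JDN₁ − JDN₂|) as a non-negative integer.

JDN of the first date = 2435671.
JDN of the second date = 2463996.
|2463996 − 2435671| = 28325.

28325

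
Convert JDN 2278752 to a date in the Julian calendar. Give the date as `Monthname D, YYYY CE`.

JDN 2278752 is 29 November 1526 in the proleptic Gregorian calendar.
In the Julian calendar that day is November 19, 1526 CE.

November 19, 1526 CE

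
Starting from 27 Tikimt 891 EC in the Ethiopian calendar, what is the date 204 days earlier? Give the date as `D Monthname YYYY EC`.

The starting date is JDN 2049349; 2049349 − 204 = 2049145.
JDN 2049145 corresponds to 8 Miyazya 890 EC.

8 Miyazya 890 EC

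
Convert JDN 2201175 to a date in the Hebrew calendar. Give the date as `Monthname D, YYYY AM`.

JDN 2201175 is 6 July 1314 in the proleptic Gregorian calendar.
In the Hebrew calendar that day is Tammuz 13, 5074 AM.

Tammuz 13, 5074 AM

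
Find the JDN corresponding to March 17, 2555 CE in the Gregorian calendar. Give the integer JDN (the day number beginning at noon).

JDN 2299161 is 15 October 1582 CE (Gregorian); the target day is +355169 days from there, so JDN = 2654330.

2654330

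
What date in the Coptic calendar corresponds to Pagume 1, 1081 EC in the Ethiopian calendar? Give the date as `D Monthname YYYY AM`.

1 Pi Kogi Enavot 805 AM

Julian Day Number of the source date = 2119051.
Converting JDN 2119051 to the Coptic calendar gives 1 Pi Kogi Enavot 805 AM.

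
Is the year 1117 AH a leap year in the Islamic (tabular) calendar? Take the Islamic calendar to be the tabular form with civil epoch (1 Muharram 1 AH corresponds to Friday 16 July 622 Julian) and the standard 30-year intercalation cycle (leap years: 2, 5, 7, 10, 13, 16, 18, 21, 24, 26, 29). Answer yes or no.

yes

Year 1117 AH is year 7 of its 30-year cycle; leap positions are 2, 5, 7, 10, 13, 16, 18, 21, 24, 26, 29, so it is a leap year (355 days).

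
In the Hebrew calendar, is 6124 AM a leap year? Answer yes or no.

Hebrew year 6124 is year 6 of its 19-year Metonic cycle; leap years are at positions 3, 6, 8, 11, 14, 17, 19, so it is a leap year (13 months).

yes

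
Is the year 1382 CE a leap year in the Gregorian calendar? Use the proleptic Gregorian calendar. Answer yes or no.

no

1382 is not divisible by 4, so it is a common year.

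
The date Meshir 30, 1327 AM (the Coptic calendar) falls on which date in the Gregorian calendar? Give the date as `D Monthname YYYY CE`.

6 March 1611 CE

Both dates share Julian Day Number 2309530; in the Gregorian calendar that is 6 March 1611 CE.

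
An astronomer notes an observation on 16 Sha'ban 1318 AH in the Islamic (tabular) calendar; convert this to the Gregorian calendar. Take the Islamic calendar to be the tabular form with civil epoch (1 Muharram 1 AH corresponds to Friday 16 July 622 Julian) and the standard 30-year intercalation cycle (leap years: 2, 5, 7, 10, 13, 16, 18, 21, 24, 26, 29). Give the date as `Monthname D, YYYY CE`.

December 9, 1900 CE

Both dates share Julian Day Number 2415363; in the Gregorian calendar that is 9 December 1900 CE.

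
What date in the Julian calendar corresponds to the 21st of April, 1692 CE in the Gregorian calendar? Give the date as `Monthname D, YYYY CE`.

For dates in this range the Gregorian date is 10 days ahead of the Julian.
21 April 1692 Gregorian − 10 days → 11 April 1692 Julian.

April 11, 1692 CE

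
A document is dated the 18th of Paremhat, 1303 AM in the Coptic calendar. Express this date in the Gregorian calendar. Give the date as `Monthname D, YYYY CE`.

March 24, 1587 CE

Both dates share Julian Day Number 2300782; in the Gregorian calendar that is 24 March 1587 CE.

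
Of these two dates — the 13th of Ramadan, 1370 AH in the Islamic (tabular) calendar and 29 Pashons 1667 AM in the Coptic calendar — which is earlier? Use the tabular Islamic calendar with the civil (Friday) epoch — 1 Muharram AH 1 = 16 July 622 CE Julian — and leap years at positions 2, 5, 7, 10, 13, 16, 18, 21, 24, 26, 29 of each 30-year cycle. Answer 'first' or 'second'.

second

First date → JDN 2433816; second date → JDN 2433804.
JDN 2433804 < JDN 2433816, so the second date is earlier.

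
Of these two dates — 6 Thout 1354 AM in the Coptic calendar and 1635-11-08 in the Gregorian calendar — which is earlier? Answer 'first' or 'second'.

second

The two dates have Julian Day Numbers 2319218 and 2318543 respectively.
Since 2318543 < 2319218, the second date comes first.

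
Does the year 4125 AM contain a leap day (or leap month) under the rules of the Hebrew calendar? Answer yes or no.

no

Hebrew year 4125 is year 2 of its 19-year Metonic cycle; leap years are at positions 3, 6, 8, 11, 14, 17, 19, so it is a common year (12 months).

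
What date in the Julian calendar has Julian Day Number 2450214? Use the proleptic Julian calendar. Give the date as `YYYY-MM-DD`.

JDN 2450214 is 10 May 1996 in the Gregorian calendar.
In the Julian calendar that day is 1996-04-27.

1996-04-27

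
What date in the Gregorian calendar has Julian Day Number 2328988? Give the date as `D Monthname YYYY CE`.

13 June 1664 CE

JDN 2451545 is 1 Jan 2000; 2328988 is −122557 days from there.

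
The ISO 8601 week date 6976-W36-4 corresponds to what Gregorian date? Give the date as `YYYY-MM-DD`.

6976-09-05

ISO week 1 of 6976 is the week containing the first Thursday of 6976.
Week 36, day 4 (Thursday) lands on 6976-09-05.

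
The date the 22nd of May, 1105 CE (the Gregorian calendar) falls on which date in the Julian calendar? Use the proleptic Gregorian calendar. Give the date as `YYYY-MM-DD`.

At this point the Julian calendar is 7 days behind the Gregorian.
22 May 1105 Gregorian − 7 days → 15 May 1105 Julian.

1105-05-15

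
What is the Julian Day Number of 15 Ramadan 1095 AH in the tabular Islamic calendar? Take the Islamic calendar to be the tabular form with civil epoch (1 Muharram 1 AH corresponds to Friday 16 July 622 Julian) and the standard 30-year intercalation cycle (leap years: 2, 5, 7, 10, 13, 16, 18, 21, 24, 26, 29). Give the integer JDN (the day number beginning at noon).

Equivalently 26 August 1684 (Gregorian).
JDN 2299161 is 15 October 1582 CE (Gregorian); the target day is +37206 days from there, so JDN = 2336367.

2336367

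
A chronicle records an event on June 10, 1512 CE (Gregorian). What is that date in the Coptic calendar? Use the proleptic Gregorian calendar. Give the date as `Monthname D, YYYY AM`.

Paoni 6, 1228 AM

Julian Day Number of the source date = 2273467.
Converting JDN 2273467 to the Coptic calendar gives 6 Paoni 1228 AM.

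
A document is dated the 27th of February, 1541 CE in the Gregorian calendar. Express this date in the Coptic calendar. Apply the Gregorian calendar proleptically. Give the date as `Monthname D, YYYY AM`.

Julian Day Number of the source date = 2283956.
Converting JDN 2283956 to the Coptic calendar gives 23 Meshir 1257 AM.

Meshir 23, 1257 AM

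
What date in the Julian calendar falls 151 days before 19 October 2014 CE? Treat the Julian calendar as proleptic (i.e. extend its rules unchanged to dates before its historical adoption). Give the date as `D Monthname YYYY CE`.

Counting 151 days back from JDN 2456963 reaches JDN 2456812, which is 21 May 2014 CE.

21 May 2014 CE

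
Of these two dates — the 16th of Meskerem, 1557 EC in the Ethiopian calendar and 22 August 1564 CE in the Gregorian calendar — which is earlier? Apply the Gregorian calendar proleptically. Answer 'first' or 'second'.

The two dates have Julian Day Numbers 2292565 and 2292533 respectively.
Since 2292533 < 2292565, the second date comes first.

second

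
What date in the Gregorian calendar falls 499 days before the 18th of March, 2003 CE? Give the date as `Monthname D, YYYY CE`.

Counting 499 days back from JDN 2452717 reaches JDN 2452218, which is November 4, 2001 CE.

November 4, 2001 CE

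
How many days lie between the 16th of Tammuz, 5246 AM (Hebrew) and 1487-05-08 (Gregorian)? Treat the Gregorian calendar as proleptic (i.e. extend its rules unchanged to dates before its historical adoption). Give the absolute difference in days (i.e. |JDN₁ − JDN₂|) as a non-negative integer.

314

JDN of the first date = 2263989.
JDN of the second date = 2264303.
|2264303 − 2263989| = 314.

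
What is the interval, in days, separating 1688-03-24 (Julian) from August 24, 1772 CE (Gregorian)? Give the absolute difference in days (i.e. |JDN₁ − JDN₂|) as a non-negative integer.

30823

JDN of the first date = 2337683.
JDN of the second date = 2368506.
|2368506 − 2337683| = 30823.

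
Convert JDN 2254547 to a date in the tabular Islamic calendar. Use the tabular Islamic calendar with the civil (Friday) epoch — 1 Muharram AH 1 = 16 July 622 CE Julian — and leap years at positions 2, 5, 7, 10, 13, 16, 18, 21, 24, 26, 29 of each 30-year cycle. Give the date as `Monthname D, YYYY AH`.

JDN 2254547 is 21 August 1460 in the proleptic Gregorian calendar.
In the tabular Islamic calendar that day is Shawwal 24, 864 AH.

Shawwal 24, 864 AH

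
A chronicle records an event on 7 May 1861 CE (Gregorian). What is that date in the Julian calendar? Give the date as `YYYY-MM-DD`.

For dates in this range the Gregorian date is 12 days ahead of the Julian.
7 May 1861 Gregorian − 12 days → 25 April 1861 Julian.

1861-04-25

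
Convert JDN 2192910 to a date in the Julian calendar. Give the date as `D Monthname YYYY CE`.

The proleptic Gregorian equivalent of JDN 2192910 is 18 November 1291.
In the Julian calendar that day is 11 November 1291 CE.

11 November 1291 CE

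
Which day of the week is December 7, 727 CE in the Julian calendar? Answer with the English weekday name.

Sunday

This is JDN 1986935 (11 December 727 Gregorian).
1986935 ≡ 6 (mod 7); counting from Monday = 0 gives Sunday.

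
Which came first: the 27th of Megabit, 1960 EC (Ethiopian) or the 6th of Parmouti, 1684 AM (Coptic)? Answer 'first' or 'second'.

first

The two dates have Julian Day Numbers 2439952 and 2439961 respectively.
Since 2439952 < 2439961, the first date comes first.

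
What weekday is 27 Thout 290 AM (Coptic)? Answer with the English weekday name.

Equivalently 26 September 573 Gregorian, JDN 1930613.
Since JDN mod 7 = 6 (0 = Monday), the day is Sunday.

Sunday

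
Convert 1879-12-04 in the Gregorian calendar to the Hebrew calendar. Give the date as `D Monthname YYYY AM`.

Both dates share Julian Day Number 2407688; in the Hebrew calendar that is 19 Kislev 5640 AM.

19 Kislev 5640 AM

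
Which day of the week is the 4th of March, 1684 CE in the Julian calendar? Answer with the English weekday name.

This is JDN 2336202 (14 March 1684 Gregorian).
JDN 2336202 mod 7 = 1, and JDN 0 was a Monday, so this is a Tuesday.

Tuesday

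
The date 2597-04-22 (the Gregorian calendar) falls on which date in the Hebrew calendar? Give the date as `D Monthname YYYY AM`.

14 Nisan 6357 AM

Julian Day Number of the source date = 2669707.
Converting JDN 2669707 to the Hebrew calendar gives 14 Nisan 6357 AM.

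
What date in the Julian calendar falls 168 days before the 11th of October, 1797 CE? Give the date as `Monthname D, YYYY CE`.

Counting 168 days back from JDN 2377696 reaches JDN 2377528, which is April 26, 1797 CE.

April 26, 1797 CE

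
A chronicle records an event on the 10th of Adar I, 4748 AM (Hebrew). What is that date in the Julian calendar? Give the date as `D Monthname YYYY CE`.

1 February 988 CE

Julian Day Number of the source date = 2081956.
Converting JDN 2081956 to the Julian calendar gives 1 February 988 CE.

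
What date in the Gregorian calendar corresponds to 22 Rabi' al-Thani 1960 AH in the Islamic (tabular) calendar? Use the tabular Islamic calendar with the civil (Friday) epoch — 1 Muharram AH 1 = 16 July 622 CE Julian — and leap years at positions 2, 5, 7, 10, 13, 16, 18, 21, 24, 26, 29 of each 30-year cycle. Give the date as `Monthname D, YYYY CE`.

Both dates share Julian Day Number 2642754; in the Gregorian calendar that is 7 July 2523 CE.

July 7, 2523 CE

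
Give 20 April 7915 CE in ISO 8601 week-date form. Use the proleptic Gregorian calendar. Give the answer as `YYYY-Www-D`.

The weekday is Tuesday (ISO weekday 2).
That Tuesday belongs to ISO week 16 of ISO year 7915.

7915-W16-2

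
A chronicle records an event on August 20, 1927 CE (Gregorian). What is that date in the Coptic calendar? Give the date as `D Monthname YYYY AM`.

14 Mesori 1643 AM

Julian Day Number of the source date = 2425113.
Converting JDN 2425113 to the Coptic calendar gives 14 Mesori 1643 AM.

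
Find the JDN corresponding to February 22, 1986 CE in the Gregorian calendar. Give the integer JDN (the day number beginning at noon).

2446484

JDN 2451545 is 1 January 2000 CE (Gregorian); the target day is −5061 days from there, so JDN = 2446484.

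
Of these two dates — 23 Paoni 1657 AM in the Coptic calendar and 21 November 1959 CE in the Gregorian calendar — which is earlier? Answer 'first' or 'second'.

The two dates have Julian Day Numbers 2430176 and 2436894 respectively.
Since 2430176 < 2436894, the first date comes first.

first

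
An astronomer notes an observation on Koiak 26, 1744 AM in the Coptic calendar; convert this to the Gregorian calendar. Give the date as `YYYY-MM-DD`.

Both dates share Julian Day Number 2461776; in the Gregorian calendar that is 5 January 2028 CE.

2028-01-05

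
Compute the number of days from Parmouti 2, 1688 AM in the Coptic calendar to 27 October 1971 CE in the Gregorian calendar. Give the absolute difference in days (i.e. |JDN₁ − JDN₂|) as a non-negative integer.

166

First date → JDN 2441418; second date → JDN 2441252.
The interval is |2441418 − 2441252| = 166 days.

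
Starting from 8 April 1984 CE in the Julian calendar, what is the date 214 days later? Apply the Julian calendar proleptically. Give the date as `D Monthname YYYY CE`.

Counting 214 days forward from JDN 2445812 reaches JDN 2446026, which is 8 November 1984 CE.

8 November 1984 CE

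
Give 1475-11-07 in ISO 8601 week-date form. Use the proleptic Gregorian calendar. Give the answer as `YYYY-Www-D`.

The weekday is Sunday (ISO weekday 7).
That Sunday belongs to ISO week 44 of ISO year 1475.

1475-W44-7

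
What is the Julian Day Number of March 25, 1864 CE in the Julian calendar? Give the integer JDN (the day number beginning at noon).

2401968

Equivalently 6 April 1864 (Gregorian).
JDN 2400001 is 17 November 1858 CE (Gregorian), MJD 0; the target day is +1967 days from there, so JDN = 2401968.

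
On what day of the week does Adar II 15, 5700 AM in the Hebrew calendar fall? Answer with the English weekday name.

Monday

This is JDN 2429714 (25 March 1940 Gregorian).
JDN 2429714 mod 7 = 0, and JDN 0 was a Monday, so this is a Monday.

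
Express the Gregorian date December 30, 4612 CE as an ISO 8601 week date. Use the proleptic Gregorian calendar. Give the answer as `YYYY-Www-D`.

The weekday is Wednesday (ISO weekday 3).
That Wednesday belongs to ISO week 53 of ISO year 4612.

4612-W53-3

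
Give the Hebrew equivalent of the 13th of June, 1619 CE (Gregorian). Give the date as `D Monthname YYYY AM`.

1 Tammuz 5379 AM

Both dates share Julian Day Number 2312551; in the Hebrew calendar that is 1 Tammuz 5379 AM.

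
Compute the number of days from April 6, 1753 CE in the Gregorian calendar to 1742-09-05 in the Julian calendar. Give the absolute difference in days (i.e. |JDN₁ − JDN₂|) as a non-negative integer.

First date → JDN 2361426; second date → JDN 2357571.
The interval is |2361426 − 2357571| = 3855 days.

3855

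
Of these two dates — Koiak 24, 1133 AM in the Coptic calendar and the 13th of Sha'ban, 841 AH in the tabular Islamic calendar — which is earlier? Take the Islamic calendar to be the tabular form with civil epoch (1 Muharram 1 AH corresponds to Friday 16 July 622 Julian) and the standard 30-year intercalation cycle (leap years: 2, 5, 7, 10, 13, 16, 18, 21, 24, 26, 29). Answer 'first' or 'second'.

First date → JDN 2238606; second date → JDN 2246327.
JDN 2238606 < JDN 2246327, so the first date is earlier.

first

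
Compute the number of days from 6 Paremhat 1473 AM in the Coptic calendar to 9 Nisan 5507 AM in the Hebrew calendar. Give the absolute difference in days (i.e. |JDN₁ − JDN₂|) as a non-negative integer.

3646

JDN of the first date = 2362863.
JDN of the second date = 2359217.
|2359217 − 2362863| = 3646.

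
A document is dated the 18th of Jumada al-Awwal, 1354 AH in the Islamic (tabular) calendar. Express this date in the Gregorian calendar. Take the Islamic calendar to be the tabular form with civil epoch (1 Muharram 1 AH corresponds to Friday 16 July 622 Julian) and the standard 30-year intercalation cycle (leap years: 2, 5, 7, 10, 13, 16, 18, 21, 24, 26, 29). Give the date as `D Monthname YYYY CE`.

18 August 1935 CE

Both dates share Julian Day Number 2428033; in the Gregorian calendar that is 18 August 1935 CE.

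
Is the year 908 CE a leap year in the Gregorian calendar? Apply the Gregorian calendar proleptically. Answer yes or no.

908 is divisible by 4 and not by 100, so it is a leap year.

yes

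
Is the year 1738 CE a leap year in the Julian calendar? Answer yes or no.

1738 mod 4 = 2, so it is a common year in the Julian calendar.

no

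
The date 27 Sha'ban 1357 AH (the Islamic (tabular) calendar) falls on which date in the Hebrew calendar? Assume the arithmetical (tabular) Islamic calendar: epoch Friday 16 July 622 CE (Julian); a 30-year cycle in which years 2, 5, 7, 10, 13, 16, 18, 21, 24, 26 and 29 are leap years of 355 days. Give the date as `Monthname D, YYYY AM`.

Tishrei 27, 5699 AM

The source date corresponds to 22 October 1938 in the Gregorian calendar (JDN 2429194).
That day falls on 27 Tishrei 5699 AM in the Hebrew calendar.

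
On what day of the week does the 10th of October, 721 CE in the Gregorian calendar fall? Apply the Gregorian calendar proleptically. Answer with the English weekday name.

Since JDN mod 7 = 0 (0 = Monday), the day is Monday.

Monday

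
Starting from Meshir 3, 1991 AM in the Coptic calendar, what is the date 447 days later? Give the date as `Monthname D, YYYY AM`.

Parmouti 24, 1992 AM

The starting date is JDN 2552029; 2552029 + 447 = 2552476.
JDN 2552476 corresponds to Parmouti 24, 1992 AM.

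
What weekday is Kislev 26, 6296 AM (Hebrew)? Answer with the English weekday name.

Thursday

Equivalently 22 December 2535 Gregorian, JDN 2647305.
Since JDN mod 7 = 3 (0 = Monday), the day is Thursday.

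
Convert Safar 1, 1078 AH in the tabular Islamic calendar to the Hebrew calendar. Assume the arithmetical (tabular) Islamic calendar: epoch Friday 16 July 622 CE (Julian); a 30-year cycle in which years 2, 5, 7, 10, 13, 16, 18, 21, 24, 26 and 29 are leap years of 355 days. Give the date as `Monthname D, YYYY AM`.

Both dates share Julian Day Number 2330123; in the Hebrew calendar that is 2 Av 5427 AM.

Av 2, 5427 AM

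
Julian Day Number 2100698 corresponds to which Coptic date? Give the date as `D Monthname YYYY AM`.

JDN 2100698 is 1 June 1039 in the proleptic Gregorian calendar.
In the Coptic calendar that day is 1 Paoni 755 AM.

1 Paoni 755 AM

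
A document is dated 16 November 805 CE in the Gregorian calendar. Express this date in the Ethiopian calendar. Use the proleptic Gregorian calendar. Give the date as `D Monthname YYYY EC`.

Both dates share Julian Day Number 2015400; in the Ethiopian calendar that is 16 Hidar 798 EC.

16 Hidar 798 EC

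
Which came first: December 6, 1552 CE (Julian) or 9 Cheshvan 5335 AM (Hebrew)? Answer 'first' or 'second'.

Converting both to JDN: 2288266 vs 2296258; the smaller is the first.

first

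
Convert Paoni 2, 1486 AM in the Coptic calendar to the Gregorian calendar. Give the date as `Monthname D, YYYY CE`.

June 7, 1770 CE

Both dates share Julian Day Number 2367697; in the Gregorian calendar that is 7 June 1770 CE.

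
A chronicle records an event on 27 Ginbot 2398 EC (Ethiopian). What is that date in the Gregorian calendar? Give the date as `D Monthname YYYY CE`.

7 June 2406 CE

Julian Day Number of the source date = 2599991.
Converting JDN 2599991 to the Gregorian calendar gives 7 June 2406 CE.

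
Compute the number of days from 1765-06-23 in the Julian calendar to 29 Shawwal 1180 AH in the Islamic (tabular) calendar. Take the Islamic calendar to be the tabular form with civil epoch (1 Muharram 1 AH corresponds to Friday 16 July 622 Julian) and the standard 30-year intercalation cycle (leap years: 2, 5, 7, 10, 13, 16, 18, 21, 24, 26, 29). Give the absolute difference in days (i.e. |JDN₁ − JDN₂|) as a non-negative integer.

634

First date → JDN 2365898; second date → JDN 2366532.
The interval is |2365898 − 2366532| = 634 days.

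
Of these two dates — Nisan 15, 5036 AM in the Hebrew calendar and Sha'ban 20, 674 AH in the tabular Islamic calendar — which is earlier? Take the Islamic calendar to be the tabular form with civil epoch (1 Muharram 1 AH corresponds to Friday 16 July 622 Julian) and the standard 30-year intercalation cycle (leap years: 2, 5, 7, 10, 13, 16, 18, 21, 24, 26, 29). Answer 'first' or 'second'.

second

Converting both to JDN: 2187207 vs 2187155; the smaller is the second.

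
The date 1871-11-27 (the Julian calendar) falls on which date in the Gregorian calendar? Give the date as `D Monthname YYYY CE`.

9 December 1871 CE

For dates in this range the Gregorian date is 12 days ahead of the Julian.
27 November 1871 Julian + 12 days → 9 December 1871 Gregorian.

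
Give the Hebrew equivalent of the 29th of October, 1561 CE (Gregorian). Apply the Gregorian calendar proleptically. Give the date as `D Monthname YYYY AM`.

Julian Day Number of the source date = 2291505.
Converting JDN 2291505 to the Hebrew calendar gives 9 Cheshvan 5322 AM.

9 Cheshvan 5322 AM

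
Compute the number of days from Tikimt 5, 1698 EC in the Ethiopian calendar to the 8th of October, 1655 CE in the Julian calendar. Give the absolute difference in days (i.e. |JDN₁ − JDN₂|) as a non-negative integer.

18257

First date → JDN 2344084; second date → JDN 2325827.
The interval is |2344084 − 2325827| = 18257 days.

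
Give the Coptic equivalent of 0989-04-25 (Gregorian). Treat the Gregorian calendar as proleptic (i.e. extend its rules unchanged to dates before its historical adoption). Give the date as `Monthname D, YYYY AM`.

Both dates share Julian Day Number 2082400; in the Coptic calendar that is 25 Parmouti 705 AM.

Parmouti 25, 705 AM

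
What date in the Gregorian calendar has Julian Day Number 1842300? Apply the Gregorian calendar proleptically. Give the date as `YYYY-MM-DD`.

Counting from JDN 2299161 = 15 Oct 1582 gives an offset of -456861 days.

0331-12-12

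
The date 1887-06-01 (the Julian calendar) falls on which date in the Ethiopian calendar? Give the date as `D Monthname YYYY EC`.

7 Sene 1879 EC

Both dates share Julian Day Number 2410436; in the Ethiopian calendar that is 7 Sene 1879 EC.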